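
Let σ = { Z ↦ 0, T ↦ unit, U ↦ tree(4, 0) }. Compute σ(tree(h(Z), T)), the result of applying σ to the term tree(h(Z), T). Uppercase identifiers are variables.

Replace each occurrence of Z with 0.
Replace each occurrence of T with unit.
Result: tree(h(0), unit).

tree(h(0), unit)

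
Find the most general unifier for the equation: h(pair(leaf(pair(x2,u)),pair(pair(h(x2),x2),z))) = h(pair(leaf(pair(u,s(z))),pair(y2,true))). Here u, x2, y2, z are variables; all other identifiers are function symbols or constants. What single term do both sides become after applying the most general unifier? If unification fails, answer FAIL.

Decompose h/1: pair(leaf(pair(x2,u)),pair(pair(h(x2),x2),z)) = pair(leaf(pair(u,s(z))),pair(y2,true)).
Decompose pair/2: leaf(pair(x2,u)) = leaf(pair(u,s(z))),  pair(pair(h(x2),x2),z) = pair(y2,true).
Decompose leaf/1: pair(x2,u) = pair(u,s(z)).
Decompose pair/2: x2 = u,  u = s(z).
Bind x2 := u; substituting into the one remaining equation that mentions x2 gives: pair(pair(h(u),u),z) = pair(y2,true).
Bind u := s(z); substituting into the remaining equation gives: pair(pair(h(s(z)),s(z)),z) = pair(y2,true). Substituting into the earlier binding gives x2 := s(z).
Decompose pair/2: pair(h(s(z)),s(z)) = y2,  z = true.
Bind y2 := pair(h(s(z)),s(z)); no other remaining equation mentions y2.
Bind z := true. Substituting into the earlier bindings gives x2 := s(true), u := s(true), y2 := pair(h(s(true)),s(true)).
Applying the MGU to either side gives h(pair(leaf(pair(s(true),s(true))),pair(pair(h(s(true)),s(true)),true))).

h(pair(leaf(pair(s(true),s(true))),pair(pair(h(s(true)),s(true)),true)))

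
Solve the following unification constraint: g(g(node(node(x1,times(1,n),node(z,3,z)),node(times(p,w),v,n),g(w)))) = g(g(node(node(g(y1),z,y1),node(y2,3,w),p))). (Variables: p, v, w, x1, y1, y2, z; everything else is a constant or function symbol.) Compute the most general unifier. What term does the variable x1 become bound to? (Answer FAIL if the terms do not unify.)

g(node(times(1,n),3,times(1,n)))

Decompose g/1: g(node(node(x1,times(1,n),node(z,3,z)),node(times(p,w),v,n),g(w))) = g(node(node(g(y1),z,y1),node(y2,3,w),p)).
Decompose g/1: node(node(x1,times(1,n),node(z,3,z)),node(times(p,w),v,n),g(w)) = node(node(g(y1),z,y1),node(y2,3,w),p).
Decompose node/3: node(x1,times(1,n),node(z,3,z)) = node(g(y1),z,y1),  node(times(p,w),v,n) = node(y2,3,w),  g(w) = p.
Decompose node/3: x1 = g(y1),  times(1,n) = z,  node(z,3,z) = y1.
Bind x1 := g(y1); no other remaining equation mentions x1.
Bind z := times(1,n); substituting into the one remaining equation that mentions z gives: node(times(1,n),3,times(1,n)) = y1.
Bind y1 := node(times(1,n),3,times(1,n)); no other remaining equation mentions y1. Substituting into the earlier binding gives x1 := g(node(times(1,n),3,times(1,n))).
Decompose node/3: times(p,w) = y2,  v = 3,  n = w.
Bind y2 := times(p,w); no other remaining equation mentions y2.
Bind v := 3; no other remaining equation mentions v.
Bind w := n; substituting into the remaining equation gives: g(n) = p. Substituting into the earlier binding gives y2 := times(p,n).
Bind p := g(n). Substituting into the earlier binding gives y2 := times(g(n),n).
MGU = { x1 ↦ g(node(times(1,n),3,times(1,n))), z ↦ times(1,n), y1 ↦ node(times(1,n),3,times(1,n)), y2 ↦ times(g(n),n), v ↦ 3, w ↦ n, p ↦ g(n) }, so x1 ↦ g(node(times(1,n),3,times(1,n))).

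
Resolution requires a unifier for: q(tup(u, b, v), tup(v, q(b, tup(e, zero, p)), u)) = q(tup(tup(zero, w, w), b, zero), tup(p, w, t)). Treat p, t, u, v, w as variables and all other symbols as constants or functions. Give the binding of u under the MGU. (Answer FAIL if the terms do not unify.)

Decompose q/2: tup(u, b, v) = tup(tup(zero, w, w), b, zero),  tup(v, q(b, tup(e, zero, p)), u) = tup(p, w, t).
Decompose tup/3: u = tup(zero, w, w),  b = b,  v = zero.
Bind u := tup(zero, w, w); substituting into the one remaining equation that mentions u gives: tup(v, q(b, tup(e, zero, p)), tup(zero, w, w)) = tup(p, w, t).
Delete trivial equation b = b.
Bind v := zero; substituting into the remaining equation gives: tup(zero, q(b, tup(e, zero, p)), tup(zero, w, w)) = tup(p, w, t).
Decompose tup/3: zero = p,  q(b, tup(e, zero, p)) = w,  tup(zero, w, w) = t.
Bind p := zero; substituting into the one remaining equation that mentions p gives: q(b, tup(e, zero, zero)) = w.
Bind w := q(b, tup(e, zero, zero)); substituting into the remaining equation gives: tup(zero, q(b, tup(e, zero, zero)), q(b, tup(e, zero, zero))) = t. Substituting into the earlier binding gives u := tup(zero, q(b, tup(e, zero, zero)), q(b, tup(e, zero, zero))).
Bind t := tup(zero, q(b, tup(e, zero, zero)), q(b, tup(e, zero, zero))).
MGU = { u -> tup(zero, q(b, tup(e, zero, zero)), q(b, tup(e, zero, zero))), v -> zero, p -> zero, w -> q(b, tup(e, zero, zero)), t -> tup(zero, q(b, tup(e, zero, zero)), q(b, tup(e, zero, zero))) }, so u -> tup(zero, q(b, tup(e, zero, zero)), q(b, tup(e, zero, zero))).

tup(zero, q(b, tup(e, zero, zero)), q(b, tup(e, zero, zero)))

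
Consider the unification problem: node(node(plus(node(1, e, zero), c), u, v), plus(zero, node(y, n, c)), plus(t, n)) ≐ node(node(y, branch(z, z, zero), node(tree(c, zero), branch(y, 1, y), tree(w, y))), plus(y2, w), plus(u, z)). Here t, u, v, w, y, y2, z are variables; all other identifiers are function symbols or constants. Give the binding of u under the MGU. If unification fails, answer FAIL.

branch(n, n, zero)

Decompose node/3: node(plus(node(1, e, zero), c), u, v) ≐ node(y, branch(z, z, zero), node(tree(c, zero), branch(y, 1, y), tree(w, y))),  plus(zero, node(y, n, c)) ≐ plus(y2, w),  plus(t, n) ≐ plus(u, z).
Decompose node/3: plus(node(1, e, zero), c) ≐ y,  u ≐ branch(z, z, zero),  v ≐ node(tree(c, zero), branch(y, 1, y), tree(w, y)).
Bind y := plus(node(1, e, zero), c); substituting into the 2 remaining equations that mention y gives: v ≐ node(tree(c, zero), branch(plus(node(1, e, zero), c), 1, plus(node(1, e, zero), c)), tree(w, plus(node(1, e, zero), c))),  plus(zero, node(plus(node(1, e, zero), c), n, c)) ≐ plus(y2, w).
Bind u := branch(z, z, zero); substituting into the one remaining equation that mentions u gives: plus(t, n) ≐ plus(branch(z, z, zero), z).
Bind v := node(tree(c, zero), branch(plus(node(1, e, zero), c), 1, plus(node(1, e, zero), c)), tree(w, plus(node(1, e, zero), c))); no other remaining equation mentions v.
Decompose plus/2: zero ≐ y2,  node(plus(node(1, e, zero), c), n, c) ≐ w.
Bind y2 := zero; no other remaining equation mentions y2.
Bind w := node(plus(node(1, e, zero), c), n, c); no other remaining equation mentions w. Substituting into the earlier binding gives v := node(tree(c, zero), branch(plus(node(1, e, zero), c), 1, plus(node(1, e, zero), c)), tree(node(plus(node(1, e, zero), c), n, c), plus(node(1, e, zero), c))).
Decompose plus/2: t ≐ branch(z, z, zero),  n ≐ z.
Bind t := branch(z, z, zero); no other remaining equation mentions t.
Bind z := n. Substituting into the earlier bindings gives u := branch(n, n, zero), t := branch(n, n, zero).
MGU = { y -> plus(node(1, e, zero), c), u -> branch(n, n, zero), v -> node(tree(c, zero), branch(plus(node(1, e, zero), c), 1, plus(node(1, e, zero), c)), tree(node(plus(node(1, e, zero), c), n, c), plus(node(1, e, zero), c))), y2 -> zero, w -> node(plus(node(1, e, zero), c), n, c), t -> branch(n, n, zero), z -> n }, so u -> branch(n, n, zero).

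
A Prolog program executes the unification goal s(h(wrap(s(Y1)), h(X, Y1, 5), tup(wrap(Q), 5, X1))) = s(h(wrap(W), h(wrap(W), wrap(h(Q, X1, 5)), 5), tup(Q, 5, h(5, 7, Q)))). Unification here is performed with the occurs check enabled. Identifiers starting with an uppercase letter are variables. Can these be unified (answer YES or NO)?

Decompose s/1: h(wrap(s(Y1)), h(X, Y1, 5), tup(wrap(Q), 5, X1)) = h(wrap(W), h(wrap(W), wrap(h(Q, X1, 5)), 5), tup(Q, 5, h(5, 7, Q))).
Decompose h/3: wrap(s(Y1)) = wrap(W),  h(X, Y1, 5) = h(wrap(W), wrap(h(Q, X1, 5)), 5),  tup(wrap(Q), 5, X1) = tup(Q, 5, h(5, 7, Q)).
Decompose wrap/1: s(Y1) = W.
Bind W := s(Y1); substituting into the one remaining equation that mentions W gives: h(X, Y1, 5) = h(wrap(s(Y1)), wrap(h(Q, X1, 5)), 5).
Decompose h/3: X = wrap(s(Y1)),  Y1 = wrap(h(Q, X1, 5)),  5 = 5.
Bind X := wrap(s(Y1)); no other remaining equation mentions X.
Bind Y1 := wrap(h(Q, X1, 5)); no other remaining equation mentions Y1. Substituting into the earlier bindings gives W := s(wrap(h(Q, X1, 5))), X := wrap(s(wrap(h(Q, X1, 5)))).
Delete trivial equation 5 = 5.
Decompose tup/3: wrap(Q) = Q,  5 = 5,  X1 = h(5, 7, Q).
Occurs check fails: Q occurs in wrap(Q); the equation Q = wrap(Q) has no finite solution.

NO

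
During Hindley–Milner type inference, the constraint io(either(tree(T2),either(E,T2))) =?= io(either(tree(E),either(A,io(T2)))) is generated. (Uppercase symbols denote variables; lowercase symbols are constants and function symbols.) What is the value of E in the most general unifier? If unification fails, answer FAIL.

FAIL

Decompose io/1: either(tree(T2),either(E,T2)) =?= either(tree(E),either(A,io(T2))).
Decompose either/2: tree(T2) =?= tree(E),  either(E,T2) =?= either(A,io(T2)).
Decompose tree/1: T2 =?= E.
Bind T2 := E; substituting into the remaining equation gives: either(E,E) =?= either(A,io(E)).
Decompose either/2: E =?= A,  E =?= io(E).
Bind E := A; substituting into the remaining equation gives: A =?= io(A). Substituting into the earlier binding gives T2 := A.
Occurs check fails: A occurs in io(A); the equation A =?= io(A) has no finite solution.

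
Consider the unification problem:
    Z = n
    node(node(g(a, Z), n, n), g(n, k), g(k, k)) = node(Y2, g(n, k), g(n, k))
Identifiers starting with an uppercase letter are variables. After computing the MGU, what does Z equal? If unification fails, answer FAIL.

Bind Z := n; substituting into the remaining equation gives: node(node(g(a, n), n, n), g(n, k), g(k, k)) = node(Y2, g(n, k), g(n, k)).
Decompose node/3: node(g(a, n), n, n) = Y2,  g(n, k) = g(n, k),  g(k, k) = g(n, k).
Bind Y2 := node(g(a, n), n, n); no other remaining equation mentions Y2.
Delete trivial equation g(n, k) = g(n, k).
Decompose g/2: k = n,  k = k.
Clash: constants k and n differ; no unifier exists.

FAIL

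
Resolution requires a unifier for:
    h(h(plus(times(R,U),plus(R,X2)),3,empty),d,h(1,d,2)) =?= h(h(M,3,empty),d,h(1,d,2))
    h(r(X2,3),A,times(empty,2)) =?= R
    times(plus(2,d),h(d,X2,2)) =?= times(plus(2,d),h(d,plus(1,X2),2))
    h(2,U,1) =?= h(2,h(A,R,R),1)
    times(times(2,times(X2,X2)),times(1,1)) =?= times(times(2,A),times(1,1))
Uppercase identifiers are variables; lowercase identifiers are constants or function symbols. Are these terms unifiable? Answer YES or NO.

NO

Decompose h/3: h(plus(times(R,U),plus(R,X2)),3,empty) =?= h(M,3,empty),  d =?= d,  h(1,d,2) =?= h(1,d,2).
Decompose h/3: plus(times(R,U),plus(R,X2)) =?= M,  3 =?= 3,  empty =?= empty.
Bind M := plus(times(R,U),plus(R,X2)); no other remaining equation mentions M.
Delete trivial equation 3 =?= 3.
Delete trivial equation empty =?= empty.
Delete trivial equation d =?= d.
Delete trivial equation h(1,d,2) =?= h(1,d,2).
Bind R := h(r(X2,3),A,times(empty,2)); substituting into the one remaining equation that mentions R gives: h(2,U,1) =?= h(2,h(A,h(r(X2,3),A,times(empty,2)),h(r(X2,3),A,times(empty,2))),1). Substituting into the earlier binding gives M := plus(times(h(r(X2,3),A,times(empty,2)),U),plus(h(r(X2,3),A,times(empty,2)),X2)).
Decompose times/2: plus(2,d) =?= plus(2,d),  h(d,X2,2) =?= h(d,plus(1,X2),2).
Delete trivial equation plus(2,d) =?= plus(2,d).
Decompose h/3: d =?= d,  X2 =?= plus(1,X2),  2 =?= 2.
Delete trivial equation d =?= d.
Occurs check fails: X2 occurs in plus(1,X2); the equation X2 =?= plus(1,X2) has no finite solution.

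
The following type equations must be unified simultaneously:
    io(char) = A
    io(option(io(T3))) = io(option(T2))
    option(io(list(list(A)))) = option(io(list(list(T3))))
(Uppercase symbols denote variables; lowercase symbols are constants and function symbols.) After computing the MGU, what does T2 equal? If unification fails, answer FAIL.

io(io(char))

Bind A := io(char); substituting into the one remaining equation that mentions A gives: option(io(list(list(io(char))))) = option(io(list(list(T3)))).
Decompose io/1: option(io(T3)) = option(T2).
Decompose option/1: io(T3) = T2.
Bind T2 := io(T3); no other remaining equation mentions T2.
Decompose option/1: io(list(list(io(char)))) = io(list(list(T3))).
Decompose io/1: list(list(io(char))) = list(list(T3)).
Decompose list/1: list(io(char)) = list(T3).
Decompose list/1: io(char) = T3.
Bind T3 := io(char). Substituting into the earlier binding gives T2 := io(io(char)).
MGU = { A ↦ io(char), T2 ↦ io(io(char)), T3 ↦ io(char) }, so T2 ↦ io(io(char)).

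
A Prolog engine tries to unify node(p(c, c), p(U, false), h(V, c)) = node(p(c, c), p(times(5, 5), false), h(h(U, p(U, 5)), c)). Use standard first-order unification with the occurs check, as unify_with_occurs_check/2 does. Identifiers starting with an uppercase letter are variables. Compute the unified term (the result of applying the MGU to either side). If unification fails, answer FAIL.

node(p(c, c), p(times(5, 5), false), h(h(times(5, 5), p(times(5, 5), 5)), c))

Decompose node/3: p(c, c) = p(c, c),  p(U, false) = p(times(5, 5), false),  h(V, c) = h(h(U, p(U, 5)), c).
Delete trivial equation p(c, c) = p(c, c).
Decompose p/2: U = times(5, 5),  false = false.
Bind U := times(5, 5); substituting into the one remaining equation that mentions U gives: h(V, c) = h(h(times(5, 5), p(times(5, 5), 5)), c).
Delete trivial equation false = false.
Decompose h/2: V = h(times(5, 5), p(times(5, 5), 5)),  c = c.
Bind V := h(times(5, 5), p(times(5, 5), 5)); no other remaining equation mentions V.
Delete trivial equation c = c.
Applying the MGU to either side gives node(p(c, c), p(times(5, 5), false), h(h(times(5, 5), p(times(5, 5), 5)), c)).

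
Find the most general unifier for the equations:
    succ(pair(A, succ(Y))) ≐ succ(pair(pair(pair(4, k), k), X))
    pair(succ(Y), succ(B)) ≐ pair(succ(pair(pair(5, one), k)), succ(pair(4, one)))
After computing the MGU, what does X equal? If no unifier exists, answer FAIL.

succ(pair(pair(5, one), k))

Decompose succ/1: pair(A, succ(Y)) ≐ pair(pair(pair(4, k), k), X).
Decompose pair/2: A ≐ pair(pair(4, k), k),  succ(Y) ≐ X.
Bind A := pair(pair(4, k), k); no other remaining equation mentions A.
Bind X := succ(Y); no other remaining equation mentions X.
Decompose pair/2: succ(Y) ≐ succ(pair(pair(5, one), k)),  succ(B) ≐ succ(pair(4, one)).
Decompose succ/1: Y ≐ pair(pair(5, one), k).
Bind Y := pair(pair(5, one), k); no other remaining equation mentions Y. Substituting into the earlier binding gives X := succ(pair(pair(5, one), k)).
Decompose succ/1: B ≐ pair(4, one).
Bind B := pair(4, one).
MGU = { A -> pair(pair(4, k), k), X -> succ(pair(pair(5, one), k)), Y -> pair(pair(5, one), k), B -> pair(4, one) }, so X -> succ(pair(pair(5, one), k)).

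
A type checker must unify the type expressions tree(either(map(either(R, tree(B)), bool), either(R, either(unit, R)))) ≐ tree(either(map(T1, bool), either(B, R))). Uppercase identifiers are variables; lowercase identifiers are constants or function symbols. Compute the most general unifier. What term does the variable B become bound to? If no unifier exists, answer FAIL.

FAIL

Decompose tree/1: either(map(either(R, tree(B)), bool), either(R, either(unit, R))) ≐ either(map(T1, bool), either(B, R)).
Decompose either/2: map(either(R, tree(B)), bool) ≐ map(T1, bool),  either(R, either(unit, R)) ≐ either(B, R).
Decompose map/2: either(R, tree(B)) ≐ T1,  bool ≐ bool.
Bind T1 := either(R, tree(B)); no other remaining equation mentions T1.
Delete trivial equation bool ≐ bool.
Decompose either/2: R ≐ B,  either(unit, R) ≐ R.
Bind R := B; substituting into the remaining equation gives: either(unit, B) ≐ B. Substituting into the earlier binding gives T1 := either(B, tree(B)).
Occurs check fails: B occurs in either(unit, B); the equation B ≐ either(unit, B) has no finite solution.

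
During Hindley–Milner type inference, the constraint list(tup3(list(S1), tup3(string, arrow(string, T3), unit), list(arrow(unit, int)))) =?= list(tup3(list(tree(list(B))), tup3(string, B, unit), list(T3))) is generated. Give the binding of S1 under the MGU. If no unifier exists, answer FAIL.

tree(list(arrow(string, arrow(unit, int))))

Decompose list/1: tup3(list(S1), tup3(string, arrow(string, T3), unit), list(arrow(unit, int))) =?= tup3(list(tree(list(B))), tup3(string, B, unit), list(T3)).
Decompose tup3/3: list(S1) =?= list(tree(list(B))),  tup3(string, arrow(string, T3), unit) =?= tup3(string, B, unit),  list(arrow(unit, int)) =?= list(T3).
Decompose list/1: S1 =?= tree(list(B)).
Bind S1 := tree(list(B)); no other remaining equation mentions S1.
Decompose tup3/3: string =?= string,  arrow(string, T3) =?= B,  unit =?= unit.
Delete trivial equation string =?= string.
Bind B := arrow(string, T3); no other remaining equation mentions B. Substituting into the earlier binding gives S1 := tree(list(arrow(string, T3))).
Delete trivial equation unit =?= unit.
Decompose list/1: arrow(unit, int) =?= T3.
Bind T3 := arrow(unit, int). Substituting into the earlier bindings gives S1 := tree(list(arrow(string, arrow(unit, int)))), B := arrow(string, arrow(unit, int)).
MGU = { S1 := tree(list(arrow(string, arrow(unit, int)))), B := arrow(string, arrow(unit, int)), T3 := arrow(unit, int) }, so S1 := tree(list(arrow(string, arrow(unit, int)))).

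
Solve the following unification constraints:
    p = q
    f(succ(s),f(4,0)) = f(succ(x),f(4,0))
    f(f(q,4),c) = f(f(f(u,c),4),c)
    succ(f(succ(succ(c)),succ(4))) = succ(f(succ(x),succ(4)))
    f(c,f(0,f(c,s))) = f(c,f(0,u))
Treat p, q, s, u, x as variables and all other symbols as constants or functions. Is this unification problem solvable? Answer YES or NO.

YES

Bind p := q; no other remaining equation mentions p.
Decompose f/2: succ(s) = succ(x),  f(4,0) = f(4,0).
Decompose succ/1: s = x.
Bind s := x; substituting into the one remaining equation that mentions s gives: f(c,f(0,f(c,x))) = f(c,f(0,u)).
Delete trivial equation f(4,0) = f(4,0).
Decompose f/2: f(q,4) = f(f(u,c),4),  c = c.
Decompose f/2: q = f(u,c),  4 = 4.
Bind q := f(u,c); no other remaining equation mentions q. Substituting into the earlier binding gives p := f(u,c).
Delete trivial equation 4 = 4.
Delete trivial equation c = c.
Decompose succ/1: f(succ(succ(c)),succ(4)) = f(succ(x),succ(4)).
Decompose f/2: succ(succ(c)) = succ(x),  succ(4) = succ(4).
Decompose succ/1: succ(c) = x.
Bind x := succ(c); substituting into the one remaining equation that mentions x gives: f(c,f(0,f(c,succ(c)))) = f(c,f(0,u)). Substituting into the earlier binding gives s := succ(c).
Delete trivial equation succ(4) = succ(4).
Decompose f/2: c = c,  f(0,f(c,succ(c))) = f(0,u).
Delete trivial equation c = c.
Decompose f/2: 0 = 0,  f(c,succ(c)) = u.
Delete trivial equation 0 = 0.
Bind u := f(c,succ(c)). Substituting into the earlier bindings gives p := f(f(c,succ(c)),c), q := f(f(c,succ(c)),c).
No equations remain and no clash or occurs-check failure arose, so a unifier exists.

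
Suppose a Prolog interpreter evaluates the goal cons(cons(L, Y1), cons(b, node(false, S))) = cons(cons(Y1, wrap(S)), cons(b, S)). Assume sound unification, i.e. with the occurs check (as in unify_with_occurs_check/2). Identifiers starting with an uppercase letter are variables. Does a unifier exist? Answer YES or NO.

Decompose cons/2: cons(L, Y1) = cons(Y1, wrap(S)),  cons(b, node(false, S)) = cons(b, S).
Decompose cons/2: L = Y1,  Y1 = wrap(S).
Bind L := Y1; no other remaining equation mentions L.
Bind Y1 := wrap(S); no other remaining equation mentions Y1. Substituting into the earlier binding gives L := wrap(S).
Decompose cons/2: b = b,  node(false, S) = S.
Delete trivial equation b = b.
Occurs check fails: S occurs in node(false, S); the equation S = node(false, S) has no finite solution.

NO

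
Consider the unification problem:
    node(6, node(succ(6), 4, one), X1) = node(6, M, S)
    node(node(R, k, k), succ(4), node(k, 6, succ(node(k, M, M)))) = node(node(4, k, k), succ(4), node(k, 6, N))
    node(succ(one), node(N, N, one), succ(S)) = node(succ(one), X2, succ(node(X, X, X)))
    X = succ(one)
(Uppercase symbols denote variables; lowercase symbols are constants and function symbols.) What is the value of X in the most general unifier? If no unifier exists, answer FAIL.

Decompose node/3: 6 = 6,  node(succ(6), 4, one) = M,  X1 = S.
Delete trivial equation 6 = 6.
Bind M := node(succ(6), 4, one); substituting into the one remaining equation that mentions M gives: node(node(R, k, k), succ(4), node(k, 6, succ(node(k, node(succ(6), 4, one), node(succ(6), 4, one))))) = node(node(4, k, k), succ(4), node(k, 6, N)).
Bind X1 := S; no other remaining equation mentions X1.
Decompose node/3: node(R, k, k) = node(4, k, k),  succ(4) = succ(4),  node(k, 6, succ(node(k, node(succ(6), 4, one), node(succ(6), 4, one)))) = node(k, 6, N).
Decompose node/3: R = 4,  k = k,  k = k.
Bind R := 4; no other remaining equation mentions R.
Delete trivial equation k = k.
Delete trivial equation k = k.
Delete trivial equation succ(4) = succ(4).
Decompose node/3: k = k,  6 = 6,  succ(node(k, node(succ(6), 4, one), node(succ(6), 4, one))) = N.
Delete trivial equation k = k.
Delete trivial equation 6 = 6.
Bind N := succ(node(k, node(succ(6), 4, one), node(succ(6), 4, one))); substituting into the one remaining equation that mentions N gives: node(succ(one), node(succ(node(k, node(succ(6), 4, one), node(succ(6), 4, one))), succ(node(k, node(succ(6), 4, one), node(succ(6), 4, one))), one), succ(S)) = node(succ(one), X2, succ(node(X, X, X))).
Decompose node/3: succ(one) = succ(one),  node(succ(node(k, node(succ(6), 4, one), node(succ(6), 4, one))), succ(node(k, node(succ(6), 4, one), node(succ(6), 4, one))), one) = X2,  succ(S) = succ(node(X, X, X)).
Delete trivial equation succ(one) = succ(one).
Bind X2 := node(succ(node(k, node(succ(6), 4, one), node(succ(6), 4, one))), succ(node(k, node(succ(6), 4, one), node(succ(6), 4, one))), one); no other remaining equation mentions X2.
Decompose succ/1: S = node(X, X, X).
Bind S := node(X, X, X); no other remaining equation mentions S. Substituting into the earlier binding gives X1 := node(X, X, X).
Bind X := succ(one). Substituting into the earlier bindings gives X1 := node(succ(one), succ(one), succ(one)), S := node(succ(one), succ(one), succ(one)).
MGU = { M := node(succ(6), 4, one), X1 := node(succ(one), succ(one), succ(one)), R := 4, N := succ(node(k, node(succ(6), 4, one), node(succ(6), 4, one))), X2 := node(succ(node(k, node(succ(6), 4, one), node(succ(6), 4, one))), succ(node(k, node(succ(6), 4, one), node(succ(6), 4, one))), one), S := node(succ(one), succ(one), succ(one)), X := succ(one) }, so X := succ(one).

succ(one)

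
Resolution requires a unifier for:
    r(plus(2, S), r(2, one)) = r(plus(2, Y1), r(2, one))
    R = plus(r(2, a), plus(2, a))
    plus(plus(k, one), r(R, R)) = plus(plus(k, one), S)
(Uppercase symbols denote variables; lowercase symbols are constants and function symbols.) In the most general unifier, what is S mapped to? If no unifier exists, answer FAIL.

Decompose r/2: plus(2, S) = plus(2, Y1),  r(2, one) = r(2, one).
Decompose plus/2: 2 = 2,  S = Y1.
Delete trivial equation 2 = 2.
Bind S := Y1; substituting into the one remaining equation that mentions S gives: plus(plus(k, one), r(R, R)) = plus(plus(k, one), Y1).
Delete trivial equation r(2, one) = r(2, one).
Bind R := plus(r(2, a), plus(2, a)); substituting into the remaining equation gives: plus(plus(k, one), r(plus(r(2, a), plus(2, a)), plus(r(2, a), plus(2, a)))) = plus(plus(k, one), Y1).
Decompose plus/2: plus(k, one) = plus(k, one),  r(plus(r(2, a), plus(2, a)), plus(r(2, a), plus(2, a))) = Y1.
Delete trivial equation plus(k, one) = plus(k, one).
Bind Y1 := r(plus(r(2, a), plus(2, a)), plus(r(2, a), plus(2, a))). Substituting into the earlier binding gives S := r(plus(r(2, a), plus(2, a)), plus(r(2, a), plus(2, a))).
MGU = { S := r(plus(r(2, a), plus(2, a)), plus(r(2, a), plus(2, a))), R := plus(r(2, a), plus(2, a)), Y1 := r(plus(r(2, a), plus(2, a)), plus(r(2, a), plus(2, a))) }, so S := r(plus(r(2, a), plus(2, a)), plus(r(2, a), plus(2, a))).

r(plus(r(2, a), plus(2, a)), plus(r(2, a), plus(2, a)))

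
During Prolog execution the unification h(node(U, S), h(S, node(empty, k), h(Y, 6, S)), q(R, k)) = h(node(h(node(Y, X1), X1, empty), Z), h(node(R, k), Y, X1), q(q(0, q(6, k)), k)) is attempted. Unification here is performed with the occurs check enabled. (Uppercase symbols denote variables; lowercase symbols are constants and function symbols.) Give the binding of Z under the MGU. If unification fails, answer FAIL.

node(q(0, q(6, k)), k)

Decompose h/3: node(U, S) = node(h(node(Y, X1), X1, empty), Z),  h(S, node(empty, k), h(Y, 6, S)) = h(node(R, k), Y, X1),  q(R, k) = q(q(0, q(6, k)), k).
Decompose node/2: U = h(node(Y, X1), X1, empty),  S = Z.
Bind U := h(node(Y, X1), X1, empty); no other remaining equation mentions U.
Bind S := Z; substituting into the one remaining equation that mentions S gives: h(Z, node(empty, k), h(Y, 6, Z)) = h(node(R, k), Y, X1).
Decompose h/3: Z = node(R, k),  node(empty, k) = Y,  h(Y, 6, Z) = X1.
Bind Z := node(R, k); substituting into the one remaining equation that mentions Z gives: h(Y, 6, node(R, k)) = X1. Substituting into the earlier binding gives S := node(R, k).
Bind Y := node(empty, k); substituting into the one remaining equation that mentions Y gives: h(node(empty, k), 6, node(R, k)) = X1. Substituting into the earlier binding gives U := h(node(node(empty, k), X1), X1, empty).
Bind X1 := h(node(empty, k), 6, node(R, k)); no other remaining equation mentions X1. Substituting into the earlier binding gives U := h(node(node(empty, k), h(node(empty, k), 6, node(R, k))), h(node(empty, k), 6, node(R, k)), empty).
Decompose q/2: R = q(0, q(6, k)),  k = k.
Bind R := q(0, q(6, k)); no other remaining equation mentions R. Substituting into the earlier bindings gives U := h(node(node(empty, k), h(node(empty, k), 6, node(q(0, q(6, k)), k))), h(node(empty, k), 6, node(q(0, q(6, k)), k)), empty), S := node(q(0, q(6, k)), k), Z := node(q(0, q(6, k)), k), X1 := h(node(empty, k), 6, node(q(0, q(6, k)), k)).
Delete trivial equation k = k.
MGU = { U ↦ h(node(node(empty, k), h(node(empty, k), 6, node(q(0, q(6, k)), k))), h(node(empty, k), 6, node(q(0, q(6, k)), k)), empty), S ↦ node(q(0, q(6, k)), k), Z ↦ node(q(0, q(6, k)), k), Y ↦ node(empty, k), X1 ↦ h(node(empty, k), 6, node(q(0, q(6, k)), k)), R ↦ q(0, q(6, k)) }, so Z ↦ node(q(0, q(6, k)), k).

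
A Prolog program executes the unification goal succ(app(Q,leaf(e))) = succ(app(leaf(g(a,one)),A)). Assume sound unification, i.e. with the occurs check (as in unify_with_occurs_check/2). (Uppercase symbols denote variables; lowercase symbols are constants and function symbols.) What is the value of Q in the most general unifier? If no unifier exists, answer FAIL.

Decompose succ/1: app(Q,leaf(e)) = app(leaf(g(a,one)),A).
Decompose app/2: Q = leaf(g(a,one)),  leaf(e) = A.
Bind Q := leaf(g(a,one)); no other remaining equation mentions Q.
Bind A := leaf(e).
MGU = { Q = leaf(g(a,one)), A = leaf(e) }, so Q = leaf(g(a,one)).

leaf(g(a,one))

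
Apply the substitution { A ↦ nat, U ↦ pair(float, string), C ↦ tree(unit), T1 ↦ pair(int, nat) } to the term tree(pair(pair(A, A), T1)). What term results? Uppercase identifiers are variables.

tree(pair(pair(nat, nat), pair(int, nat)))

Replace each occurrence of A with nat.
Replace each occurrence of T1 with pair(int, nat).
Result: tree(pair(pair(nat, nat), pair(int, nat))).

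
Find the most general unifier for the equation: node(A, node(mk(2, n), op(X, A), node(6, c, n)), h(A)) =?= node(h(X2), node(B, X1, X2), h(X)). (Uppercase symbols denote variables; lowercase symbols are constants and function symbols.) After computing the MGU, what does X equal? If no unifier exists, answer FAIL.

h(node(6, c, n))

Decompose node/3: A =?= h(X2),  node(mk(2, n), op(X, A), node(6, c, n)) =?= node(B, X1, X2),  h(A) =?= h(X).
Bind A := h(X2); substituting into the remaining equations gives: node(mk(2, n), op(X, h(X2)), node(6, c, n)) =?= node(B, X1, X2),  h(h(X2)) =?= h(X).
Decompose node/3: mk(2, n) =?= B,  op(X, h(X2)) =?= X1,  node(6, c, n) =?= X2.
Bind B := mk(2, n); no other remaining equation mentions B.
Bind X1 := op(X, h(X2)); no other remaining equation mentions X1.
Bind X2 := node(6, c, n); substituting into the remaining equation gives: h(h(node(6, c, n))) =?= h(X). Substituting into the earlier bindings gives A := h(node(6, c, n)), X1 := op(X, h(node(6, c, n))).
Decompose h/1: h(node(6, c, n)) =?= X.
Bind X := h(node(6, c, n)). Substituting into the earlier binding gives X1 := op(h(node(6, c, n)), h(node(6, c, n))).
MGU = { A ↦ h(node(6, c, n)), B ↦ mk(2, n), X1 ↦ op(h(node(6, c, n)), h(node(6, c, n))), X2 ↦ node(6, c, n), X ↦ h(node(6, c, n)) }, so X ↦ h(node(6, c, n)).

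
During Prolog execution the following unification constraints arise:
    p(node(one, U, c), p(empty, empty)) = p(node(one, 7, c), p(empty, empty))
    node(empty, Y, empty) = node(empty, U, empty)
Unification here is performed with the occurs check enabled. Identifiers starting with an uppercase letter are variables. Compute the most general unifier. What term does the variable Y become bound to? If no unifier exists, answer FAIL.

Decompose p/2: node(one, U, c) = node(one, 7, c),  p(empty, empty) = p(empty, empty).
Decompose node/3: one = one,  U = 7,  c = c.
Delete trivial equation one = one.
Bind U := 7; substituting into the one remaining equation that mentions U gives: node(empty, Y, empty) = node(empty, 7, empty).
Delete trivial equation c = c.
Delete trivial equation p(empty, empty) = p(empty, empty).
Decompose node/3: empty = empty,  Y = 7,  empty = empty.
Delete trivial equation empty = empty.
Bind Y := 7; no other remaining equation mentions Y.
Delete trivial equation empty = empty.
MGU = { U -> 7, Y -> 7 }, so Y -> 7.

7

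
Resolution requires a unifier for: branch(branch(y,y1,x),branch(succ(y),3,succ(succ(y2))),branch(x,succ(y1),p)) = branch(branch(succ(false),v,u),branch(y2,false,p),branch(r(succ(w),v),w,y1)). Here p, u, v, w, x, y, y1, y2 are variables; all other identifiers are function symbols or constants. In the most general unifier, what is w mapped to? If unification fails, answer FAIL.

Decompose branch/3: branch(y,y1,x) = branch(succ(false),v,u),  branch(succ(y),3,succ(succ(y2))) = branch(y2,false,p),  branch(x,succ(y1),p) = branch(r(succ(w),v),w,y1).
Decompose branch/3: y = succ(false),  y1 = v,  x = u.
Bind y := succ(false); substituting into the one remaining equation that mentions y gives: branch(succ(succ(false)),3,succ(succ(y2))) = branch(y2,false,p).
Bind y1 := v; substituting into the one remaining equation that mentions y1 gives: branch(x,succ(v),p) = branch(r(succ(w),v),w,v).
Bind x := u; substituting into the one remaining equation that mentions x gives: branch(u,succ(v),p) = branch(r(succ(w),v),w,v).
Decompose branch/3: succ(succ(false)) = y2,  3 = false,  succ(succ(y2)) = p.
Bind y2 := succ(succ(false)); substituting into the one remaining equation that mentions y2 gives: succ(succ(succ(succ(false)))) = p.
Clash: constants 3 and false differ; no unifier exists.

FAIL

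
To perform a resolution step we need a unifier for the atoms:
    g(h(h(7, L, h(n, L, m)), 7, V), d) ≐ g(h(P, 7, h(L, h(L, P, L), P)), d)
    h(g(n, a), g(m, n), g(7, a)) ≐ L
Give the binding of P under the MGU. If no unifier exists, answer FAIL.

h(7, h(g(n, a), g(m, n), g(7, a)), h(n, h(g(n, a), g(m, n), g(7, a)), m))

Decompose g/2: h(h(7, L, h(n, L, m)), 7, V) ≐ h(P, 7, h(L, h(L, P, L), P)),  d ≐ d.
Decompose h/3: h(7, L, h(n, L, m)) ≐ P,  7 ≐ 7,  V ≐ h(L, h(L, P, L), P).
Bind P := h(7, L, h(n, L, m)); substituting into the one remaining equation that mentions P gives: V ≐ h(L, h(L, h(7, L, h(n, L, m)), L), h(7, L, h(n, L, m))).
Delete trivial equation 7 ≐ 7.
Bind V := h(L, h(L, h(7, L, h(n, L, m)), L), h(7, L, h(n, L, m))); no other remaining equation mentions V.
Delete trivial equation d ≐ d.
Bind L := h(g(n, a), g(m, n), g(7, a)). Substituting into the earlier bindings gives P := h(7, h(g(n, a), g(m, n), g(7, a)), h(n, h(g(n, a), g(m, n), g(7, a)), m)), V := h(h(g(n, a), g(m, n), g(7, a)), h(h(g(n, a), g(m, n), g(7, a)), h(7, h(g(n, a), g(m, n), g(7, a)), h(n, h(g(n, a), g(m, n), g(7, a)), m)), h(g(n, a), g(m, n), g(7, a))), h(7, h(g(n, a), g(m, n), g(7, a)), h(n, h(g(n, a), g(m, n), g(7, a)), m))).
MGU = { P := h(7, h(g(n, a), g(m, n), g(7, a)), h(n, h(g(n, a), g(m, n), g(7, a)), m)), V := h(h(g(n, a), g(m, n), g(7, a)), h(h(g(n, a), g(m, n), g(7, a)), h(7, h(g(n, a), g(m, n), g(7, a)), h(n, h(g(n, a), g(m, n), g(7, a)), m)), h(g(n, a), g(m, n), g(7, a))), h(7, h(g(n, a), g(m, n), g(7, a)), h(n, h(g(n, a), g(m, n), g(7, a)), m))), L := h(g(n, a), g(m, n), g(7, a)) }, so P := h(7, h(g(n, a), g(m, n), g(7, a)), h(n, h(g(n, a), g(m, n), g(7, a)), m)).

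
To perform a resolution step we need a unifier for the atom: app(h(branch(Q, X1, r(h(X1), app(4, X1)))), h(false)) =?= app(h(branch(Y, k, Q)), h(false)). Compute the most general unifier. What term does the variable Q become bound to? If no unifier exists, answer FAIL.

r(h(k), app(4, k))

Decompose app/2: h(branch(Q, X1, r(h(X1), app(4, X1)))) =?= h(branch(Y, k, Q)),  h(false) =?= h(false).
Decompose h/1: branch(Q, X1, r(h(X1), app(4, X1))) =?= branch(Y, k, Q).
Decompose branch/3: Q =?= Y,  X1 =?= k,  r(h(X1), app(4, X1)) =?= Q.
Bind Q := Y; substituting into the one remaining equation that mentions Q gives: r(h(X1), app(4, X1)) =?= Y.
Bind X1 := k; substituting into the one remaining equation that mentions X1 gives: r(h(k), app(4, k)) =?= Y.
Bind Y := r(h(k), app(4, k)); no other remaining equation mentions Y. Substituting into the earlier binding gives Q := r(h(k), app(4, k)).
Delete trivial equation h(false) =?= h(false).
MGU = { Q -> r(h(k), app(4, k)), X1 -> k, Y -> r(h(k), app(4, k)) }, so Q -> r(h(k), app(4, k)).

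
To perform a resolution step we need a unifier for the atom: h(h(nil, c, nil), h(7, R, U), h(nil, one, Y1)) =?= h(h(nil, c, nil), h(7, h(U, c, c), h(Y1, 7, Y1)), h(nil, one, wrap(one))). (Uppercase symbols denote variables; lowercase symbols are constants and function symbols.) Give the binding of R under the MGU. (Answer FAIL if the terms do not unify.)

Decompose h/3: h(nil, c, nil) =?= h(nil, c, nil),  h(7, R, U) =?= h(7, h(U, c, c), h(Y1, 7, Y1)),  h(nil, one, Y1) =?= h(nil, one, wrap(one)).
Delete trivial equation h(nil, c, nil) =?= h(nil, c, nil).
Decompose h/3: 7 =?= 7,  R =?= h(U, c, c),  U =?= h(Y1, 7, Y1).
Delete trivial equation 7 =?= 7.
Bind R := h(U, c, c); no other remaining equation mentions R.
Bind U := h(Y1, 7, Y1); no other remaining equation mentions U. Substituting into the earlier binding gives R := h(h(Y1, 7, Y1), c, c).
Decompose h/3: nil =?= nil,  one =?= one,  Y1 =?= wrap(one).
Delete trivial equation nil =?= nil.
Delete trivial equation one =?= one.
Bind Y1 := wrap(one). Substituting into the earlier bindings gives R := h(h(wrap(one), 7, wrap(one)), c, c), U := h(wrap(one), 7, wrap(one)).
MGU = { R -> h(h(wrap(one), 7, wrap(one)), c, c), U -> h(wrap(one), 7, wrap(one)), Y1 -> wrap(one) }, so R -> h(h(wrap(one), 7, wrap(one)), c, c).

h(h(wrap(one), 7, wrap(one)), c, c)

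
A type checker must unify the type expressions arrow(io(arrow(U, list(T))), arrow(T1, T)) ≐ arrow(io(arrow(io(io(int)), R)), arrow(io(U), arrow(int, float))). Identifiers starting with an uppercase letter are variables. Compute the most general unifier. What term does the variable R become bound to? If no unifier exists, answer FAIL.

list(arrow(int, float))

Decompose arrow/2: io(arrow(U, list(T))) ≐ io(arrow(io(io(int)), R)),  arrow(T1, T) ≐ arrow(io(U), arrow(int, float)).
Decompose io/1: arrow(U, list(T)) ≐ arrow(io(io(int)), R).
Decompose arrow/2: U ≐ io(io(int)),  list(T) ≐ R.
Bind U := io(io(int)); substituting into the one remaining equation that mentions U gives: arrow(T1, T) ≐ arrow(io(io(io(int))), arrow(int, float)).
Bind R := list(T); no other remaining equation mentions R.
Decompose arrow/2: T1 ≐ io(io(io(int))),  T ≐ arrow(int, float).
Bind T1 := io(io(io(int))); no other remaining equation mentions T1.
Bind T := arrow(int, float). Substituting into the earlier binding gives R := list(arrow(int, float)).
MGU = { U -> io(io(int)), R -> list(arrow(int, float)), T1 -> io(io(io(int))), T -> arrow(int, float) }, so R -> list(arrow(int, float)).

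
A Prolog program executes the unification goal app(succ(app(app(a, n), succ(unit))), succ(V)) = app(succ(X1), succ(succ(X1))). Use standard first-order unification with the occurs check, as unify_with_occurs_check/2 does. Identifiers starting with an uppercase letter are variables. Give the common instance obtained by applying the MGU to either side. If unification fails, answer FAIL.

app(succ(app(app(a, n), succ(unit))), succ(succ(app(app(a, n), succ(unit)))))

Decompose app/2: succ(app(app(a, n), succ(unit))) = succ(X1),  succ(V) = succ(succ(X1)).
Decompose succ/1: app(app(a, n), succ(unit)) = X1.
Bind X1 := app(app(a, n), succ(unit)); substituting into the remaining equation gives: succ(V) = succ(succ(app(app(a, n), succ(unit)))).
Decompose succ/1: V = succ(app(app(a, n), succ(unit))).
Bind V := succ(app(app(a, n), succ(unit))).
Applying the MGU to either side gives app(succ(app(app(a, n), succ(unit))), succ(succ(app(app(a, n), succ(unit))))).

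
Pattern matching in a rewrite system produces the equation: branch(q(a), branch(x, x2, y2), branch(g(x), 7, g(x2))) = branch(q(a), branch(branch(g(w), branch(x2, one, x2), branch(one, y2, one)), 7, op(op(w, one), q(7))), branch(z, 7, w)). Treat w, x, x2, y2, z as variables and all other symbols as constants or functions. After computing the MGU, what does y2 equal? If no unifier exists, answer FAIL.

Decompose branch/3: q(a) = q(a),  branch(x, x2, y2) = branch(branch(g(w), branch(x2, one, x2), branch(one, y2, one)), 7, op(op(w, one), q(7))),  branch(g(x), 7, g(x2)) = branch(z, 7, w).
Delete trivial equation q(a) = q(a).
Decompose branch/3: x = branch(g(w), branch(x2, one, x2), branch(one, y2, one)),  x2 = 7,  y2 = op(op(w, one), q(7)).
Bind x := branch(g(w), branch(x2, one, x2), branch(one, y2, one)); substituting into the one remaining equation that mentions x gives: branch(g(branch(g(w), branch(x2, one, x2), branch(one, y2, one))), 7, g(x2)) = branch(z, 7, w).
Bind x2 := 7; substituting into the one remaining equation that mentions x2 gives: branch(g(branch(g(w), branch(7, one, 7), branch(one, y2, one))), 7, g(7)) = branch(z, 7, w). Substituting into the earlier binding gives x := branch(g(w), branch(7, one, 7), branch(one, y2, one)).
Bind y2 := op(op(w, one), q(7)); substituting into the remaining equation gives: branch(g(branch(g(w), branch(7, one, 7), branch(one, op(op(w, one), q(7)), one))), 7, g(7)) = branch(z, 7, w). Substituting into the earlier binding gives x := branch(g(w), branch(7, one, 7), branch(one, op(op(w, one), q(7)), one)).
Decompose branch/3: g(branch(g(w), branch(7, one, 7), branch(one, op(op(w, one), q(7)), one))) = z,  7 = 7,  g(7) = w.
Bind z := g(branch(g(w), branch(7, one, 7), branch(one, op(op(w, one), q(7)), one))); no other remaining equation mentions z.
Delete trivial equation 7 = 7.
Bind w := g(7). Substituting into the earlier bindings gives x := branch(g(g(7)), branch(7, one, 7), branch(one, op(op(g(7), one), q(7)), one)), y2 := op(op(g(7), one), q(7)), z := g(branch(g(g(7)), branch(7, one, 7), branch(one, op(op(g(7), one), q(7)), one))).
MGU = { x := branch(g(g(7)), branch(7, one, 7), branch(one, op(op(g(7), one), q(7)), one)), x2 := 7, y2 := op(op(g(7), one), q(7)), z := g(branch(g(g(7)), branch(7, one, 7), branch(one, op(op(g(7), one), q(7)), one))), w := g(7) }, so y2 := op(op(g(7), one), q(7)).

op(op(g(7), one), q(7))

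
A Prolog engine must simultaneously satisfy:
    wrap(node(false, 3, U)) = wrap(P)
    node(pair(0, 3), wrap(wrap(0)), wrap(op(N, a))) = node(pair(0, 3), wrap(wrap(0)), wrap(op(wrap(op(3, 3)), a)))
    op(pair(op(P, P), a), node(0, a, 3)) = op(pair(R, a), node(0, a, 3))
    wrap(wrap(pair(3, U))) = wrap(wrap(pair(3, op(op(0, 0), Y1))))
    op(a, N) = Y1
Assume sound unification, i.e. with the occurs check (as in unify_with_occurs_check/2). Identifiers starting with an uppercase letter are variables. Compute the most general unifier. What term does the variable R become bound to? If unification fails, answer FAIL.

Decompose wrap/1: node(false, 3, U) = P.
Bind P := node(false, 3, U); substituting into the one remaining equation that mentions P gives: op(pair(op(node(false, 3, U), node(false, 3, U)), a), node(0, a, 3)) = op(pair(R, a), node(0, a, 3)).
Decompose node/3: pair(0, 3) = pair(0, 3),  wrap(wrap(0)) = wrap(wrap(0)),  wrap(op(N, a)) = wrap(op(wrap(op(3, 3)), a)).
Delete trivial equation pair(0, 3) = pair(0, 3).
Delete trivial equation wrap(wrap(0)) = wrap(wrap(0)).
Decompose wrap/1: op(N, a) = op(wrap(op(3, 3)), a).
Decompose op/2: N = wrap(op(3, 3)),  a = a.
Bind N := wrap(op(3, 3)); substituting into the one remaining equation that mentions N gives: op(a, wrap(op(3, 3))) = Y1.
Delete trivial equation a = a.
Decompose op/2: pair(op(node(false, 3, U), node(false, 3, U)), a) = pair(R, a),  node(0, a, 3) = node(0, a, 3).
Decompose pair/2: op(node(false, 3, U), node(false, 3, U)) = R,  a = a.
Bind R := op(node(false, 3, U), node(false, 3, U)); no other remaining equation mentions R.
Delete trivial equation a = a.
Delete trivial equation node(0, a, 3) = node(0, a, 3).
Decompose wrap/1: wrap(pair(3, U)) = wrap(pair(3, op(op(0, 0), Y1))).
Decompose wrap/1: pair(3, U) = pair(3, op(op(0, 0), Y1)).
Decompose pair/2: 3 = 3,  U = op(op(0, 0), Y1).
Delete trivial equation 3 = 3.
Bind U := op(op(0, 0), Y1); no other remaining equation mentions U. Substituting into the earlier bindings gives P := node(false, 3, op(op(0, 0), Y1)), R := op(node(false, 3, op(op(0, 0), Y1)), node(false, 3, op(op(0, 0), Y1))).
Bind Y1 := op(a, wrap(op(3, 3))). Substituting into the earlier bindings gives P := node(false, 3, op(op(0, 0), op(a, wrap(op(3, 3))))), R := op(node(false, 3, op(op(0, 0), op(a, wrap(op(3, 3))))), node(false, 3, op(op(0, 0), op(a, wrap(op(3, 3)))))), U := op(op(0, 0), op(a, wrap(op(3, 3)))).
MGU = { P -> node(false, 3, op(op(0, 0), op(a, wrap(op(3, 3))))), N -> wrap(op(3, 3)), R -> op(node(false, 3, op(op(0, 0), op(a, wrap(op(3, 3))))), node(false, 3, op(op(0, 0), op(a, wrap(op(3, 3)))))), U -> op(op(0, 0), op(a, wrap(op(3, 3)))), Y1 -> op(a, wrap(op(3, 3))) }, so R -> op(node(false, 3, op(op(0, 0), op(a, wrap(op(3, 3))))), node(false, 3, op(op(0, 0), op(a, wrap(op(3, 3)))))).

op(node(false, 3, op(op(0, 0), op(a, wrap(op(3, 3))))), node(false, 3, op(op(0, 0), op(a, wrap(op(3, 3))))))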